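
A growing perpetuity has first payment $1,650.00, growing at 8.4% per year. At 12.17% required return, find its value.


Formula: PV = C / (r - g)
Spread: r - g = 0.1217 - 0.084 = 0.0377
Substituting: PV = $1,650.00 / 0.0377
PV = $43,766.58

$43,766.58


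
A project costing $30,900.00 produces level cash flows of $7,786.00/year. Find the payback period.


Formula: Payback = investment / annual cash flow
Substituting: Payback = $30,900.00 / $7,786.00
Payback = 3.9687 years

3.9687 years


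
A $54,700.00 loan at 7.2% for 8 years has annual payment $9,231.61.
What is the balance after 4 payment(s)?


Formula: Balance = PV*(1+r)^k - PMT*((1+r)^k - 1)/r
Growth: (1 + 0.072)^4 = 1.320624
Accumulated factor: ((1+r)^k - 1)/r = 4.453109
Balance = $54,700.00 * 1.320624 - $9,231.61 * 4.453109
Balance = $31,128.76

$31,128.76


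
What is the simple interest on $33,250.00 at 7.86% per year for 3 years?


Formula: I = P * r * t
Substituting: I = $33,250.00 * 0.0786 * 3
Step: I = $33,250.00 * 0.2358
I = $7,840.35

$7,840.35


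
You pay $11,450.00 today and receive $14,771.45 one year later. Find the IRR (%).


Formula: IRR = C1/C0 - 1
Substituting: IRR = $14,771.45 / $11,450.00 - 1
Ratio: 1.290083 - 1 = 0.290083
IRR = 29.0083%

29.0083%


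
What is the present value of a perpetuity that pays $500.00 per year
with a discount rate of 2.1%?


Formula: PV = C / r
Substituting: PV = $500.00 / 0.021
PV = $23,809.52

$23,809.52


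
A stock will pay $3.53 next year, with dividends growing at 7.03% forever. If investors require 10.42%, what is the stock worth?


Formula: P = D1 / (r - g)
Spread: r - g = 0.1042 - 0.0703 = 0.0339
Substituting: P = $3.53 / 0.0339
P = $104.13

$104.13


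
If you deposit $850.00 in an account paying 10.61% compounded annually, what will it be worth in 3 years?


Formula: FV = P * (1 + r)^n
Substituting: FV = $850.00 * (1 + 0.1061)^3
Growth factor: (1.1061)^3 = 1.353266
FV = $850.00 * 1.353266 = $1,150.28

$1,150.28


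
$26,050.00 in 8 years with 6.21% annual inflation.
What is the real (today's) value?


Formula: Real value = nominal / (1 + inflation)^years
Price level: (1 + 0.0621)^8 = 1.619285
Real value = $26,050.00 / 1.619285 = $16,087.35

$16,087.35


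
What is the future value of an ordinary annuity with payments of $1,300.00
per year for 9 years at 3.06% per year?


Formula: FV = PMT * ((1+r)^n - 1) / r
Growth factor: (1 + 0.0306)^9 = 1.31163
Numerator: 1.31163 - 1 = 0.31163
FV = $1,300.00 * 0.31163 / 0.0306 = $13,239.17

$13,239.17


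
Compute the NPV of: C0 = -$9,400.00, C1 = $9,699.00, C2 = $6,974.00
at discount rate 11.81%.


Formula: NPV = C0 + C1/(1+r) + C2/(1+r)^2
Discount C1: $9,699.00 / (1 + 0.1181) = $8,674.54
Discount C2: $6,974.00 / (1 + 0.1181)^2 = $5,578.54
NPV = -$9,400.00 + $8,674.54 + $5,578.54 = $4,853.08

$4,853.08


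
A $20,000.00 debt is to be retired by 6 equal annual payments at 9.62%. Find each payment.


Formula: PMT = PV * r / (1 - (1+r)^(-n))
Denominator: 1 - (1 + 0.0962)^(-6) = 0.423683
Numerator: $20,000.00 * 0.0962 = 1924.0
PMT = 1924.0 / 0.423683 = $4,541.13

$4,541.13


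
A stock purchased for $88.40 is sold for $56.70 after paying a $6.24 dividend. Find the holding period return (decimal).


Formula: HPR = (P1 - P0 + D) / P0
Gain: $56.70 - $88.40 + $6.24 = -$25.46
HPR = -$25.46 / $88.40 = -0.288

-0.288


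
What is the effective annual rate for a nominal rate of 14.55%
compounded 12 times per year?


Formula: EAR = (1 + r/m)^m - 1
Period rate: r/m = 0.1455 / 12 = 0.012125
Compounding: (1 + 0.012125)^12 = 1.155606
EAR = 1.155606 - 1 = 0.155606

0.155606


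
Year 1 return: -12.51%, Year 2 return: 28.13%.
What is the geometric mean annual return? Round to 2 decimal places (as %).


Formula: Geometric mean = ((1+r1)*(1+r2))^(1/2) - 1
Product: (1 + -0.1251) * (1 + 0.2813) = 0.8749 * 1.2813 = 1.121009
Square root: 1.121009^0.5 = 1.058777
Geometric mean = 1.058777 - 1 = 0.058777
As percentage: 5.88%

5.88%


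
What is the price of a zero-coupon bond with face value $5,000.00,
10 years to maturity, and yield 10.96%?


Formula: Price = FV / (1 + r)^n
Substituting: Price = $5,000.00 / (1 + 0.1096)^10
Discount factor: (1.1096)^10 = 2.829205
Price = $5,000.00 / 2.829205 = $1,767.28

$1,767.28


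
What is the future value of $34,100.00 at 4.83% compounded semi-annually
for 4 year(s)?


Formula: FV = P * (1 + r/m)^(m*t)
Period rate: r/m = 0.0483 / 2 = 0.02415
Total periods: m*t = 2 * 4 = 8
Growth factor: (1 + 0.02415)^8 = 1.210343
FV = $34,100.00 * 1.210343 = $41,272.71

$41,272.71


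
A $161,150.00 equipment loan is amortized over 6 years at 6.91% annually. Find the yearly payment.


Formula: PMT = PV * r / (1 - (1+r)^(-n))
Denominator: 1 - (1 + 0.0691)^(-6) = 0.330285
Numerator: $161,150.00 * 0.0691 = 11135.465
PMT = 11135.465 / 0.330285 = $33,714.72

$33,714.72


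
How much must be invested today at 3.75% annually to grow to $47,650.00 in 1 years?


Formula: PV = FV / (1 + r)^n
Substituting: PV = $47,650.00 / (1 + 0.0375)^1
Discount factor: (1.0375)^1 = 1.0375
PV = $47,650.00 / 1.0375 = $45,927.71

$45,927.71


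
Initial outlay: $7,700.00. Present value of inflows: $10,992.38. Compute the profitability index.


Formula: PI = PV(cash flows) / initial investment
Substituting: PI = $10,992.38 / $7,700.00
PI = 1.4276

1.4276


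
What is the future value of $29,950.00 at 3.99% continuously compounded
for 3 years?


Formula: FV = P * e^(r*t)
Exponent: r*t = 0.0399 * 3 = 0.1197
e^(0.1197) = 1.127159
FV = $29,950.00 * 1.127159 = $33,758.40

$33,758.40


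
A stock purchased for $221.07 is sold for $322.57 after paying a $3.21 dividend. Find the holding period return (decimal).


Formula: HPR = (P1 - P0 + D) / P0
Gain: $322.57 - $221.07 + $3.21 = $104.71
HPR = $104.71 / $221.07 = 0.4737

0.4737


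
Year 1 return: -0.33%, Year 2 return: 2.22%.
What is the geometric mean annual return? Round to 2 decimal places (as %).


Formula: Geometric mean = ((1+r1)*(1+r2))^(1/2) - 1
Product: (1 + -0.0033) * (1 + 0.0222) = 0.9967 * 1.0222 = 1.018827
Square root: 1.018827^0.5 = 1.009369
Geometric mean = 1.009369 - 1 = 0.009369
As percentage: 0.94%

0.94%


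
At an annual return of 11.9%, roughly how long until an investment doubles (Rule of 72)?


Formula: Years ≈ 72 / r
Substituting: Years ≈ 72 / 11.9
Years ≈ 6.1

6.1 years


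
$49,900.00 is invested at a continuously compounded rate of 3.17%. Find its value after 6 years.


Formula: FV = P * e^(r*t)
Exponent: r*t = 0.0317 * 6 = 0.1902
e^(0.1902) = 1.209491
FV = $49,900.00 * 1.209491 = $60,353.62

$60,353.62


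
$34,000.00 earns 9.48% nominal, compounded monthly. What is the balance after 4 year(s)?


Formula: FV = P * (1 + r/m)^(m*t)
Period rate: r/m = 0.0948 / 12 = 0.0079
Total periods: m*t = 12 * 4 = 48
Growth factor: (1 + 0.0079)^48 = 1.45894
FV = $34,000.00 * 1.45894 = $49,603.95

$49,603.95


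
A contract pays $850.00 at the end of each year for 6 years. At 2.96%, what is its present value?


Formula: PV = PMT * (1 - (1+r)^(-n)) / r
Discount factor: (1 + 0.0296)^(-6) = 0.839438
Bracket: 1 - 0.839438 = 0.160562
PV = $850.00 * 0.160562 / 0.0296 = $4,610.72

$4,610.72


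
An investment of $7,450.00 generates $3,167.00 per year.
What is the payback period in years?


Formula: Payback = investment / annual cash flow
Substituting: Payback = $7,450.00 / $3,167.00
Payback = 2.3524 years

2.3524 years


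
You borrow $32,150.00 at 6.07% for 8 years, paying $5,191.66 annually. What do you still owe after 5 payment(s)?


Formula: Balance = PV*(1+r)^k - PMT*((1+r)^k - 1)/r
Growth: (1 + 0.0607)^5 = 1.34265
Accumulated factor: ((1+r)^k - 1)/r = 5.644977
Balance = $32,150.00 * 1.34265 - $5,191.66 * 5.644977
Balance = $13,859.40

$13,859.40


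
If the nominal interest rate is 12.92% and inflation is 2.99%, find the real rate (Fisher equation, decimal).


Formula: (1 + r_real) = (1 + r_nom) / (1 + inflation)
Substituting: (1 + r_real) = 1.1292 / 1.0299
(1 + r_real) = 1.096417
r_real = 1.096417 - 1 = 0.096417

0.096417


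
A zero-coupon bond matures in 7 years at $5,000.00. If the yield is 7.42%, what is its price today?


Formula: Price = FV / (1 + r)^n
Substituting: Price = $5,000.00 / (1 + 0.0742)^7
Discount factor: (1.0742)^7 = 1.650426
Price = $5,000.00 / 1.650426 = $3,029.52

$3,029.52


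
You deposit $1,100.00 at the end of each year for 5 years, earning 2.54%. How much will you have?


Formula: FV = PMT * ((1+r)^n - 1) / r
Growth factor: (1 + 0.0254)^5 = 1.133618
Numerator: 1.133618 - 1 = 0.133618
FV = $1,100.00 * 0.133618 / 0.0254 = $5,786.59

$5,786.59


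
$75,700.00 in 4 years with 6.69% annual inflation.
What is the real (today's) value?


Formula: Real value = nominal / (1 + inflation)^years
Price level: (1 + 0.0669)^4 = 1.295671
Real value = $75,700.00 / 1.295671 = $58,425.31

$58,425.31


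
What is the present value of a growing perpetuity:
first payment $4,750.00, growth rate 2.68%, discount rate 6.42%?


Formula: PV = C / (r - g)
Spread: r - g = 0.0642 - 0.0268 = 0.0374
Substituting: PV = $4,750.00 / 0.0374
PV = $127,005.35

$127,005.35


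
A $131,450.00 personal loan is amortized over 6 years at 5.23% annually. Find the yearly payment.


Formula: PMT = PV * r / (1 - (1+r)^(-n))
Denominator: 1 - (1 + 0.0523)^(-6) = 0.263517
Numerator: $131,450.00 * 0.0523 = 6874.835
PMT = 6874.835 / 0.263517 = $26,088.75

$26,088.75


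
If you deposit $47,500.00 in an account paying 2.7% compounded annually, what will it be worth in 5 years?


Formula: FV = P * (1 + r)^n
Substituting: FV = $47,500.00 * (1 + 0.027)^5
Growth factor: (1.027)^5 = 1.14249
FV = $47,500.00 * 1.14249 = $54,268.25

$54,268.25


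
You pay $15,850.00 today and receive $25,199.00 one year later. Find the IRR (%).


Formula: IRR = C1/C0 - 1
Substituting: IRR = $25,199.00 / $15,850.00 - 1
Ratio: 1.589842 - 1 = 0.589842
IRR = 58.9842%

58.9842%


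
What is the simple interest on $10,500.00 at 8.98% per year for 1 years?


Formula: I = P * r * t
Substituting: I = $10,500.00 * 0.0898 * 1
Step: I = $10,500.00 * 0.0898
I = $942.90

$942.90


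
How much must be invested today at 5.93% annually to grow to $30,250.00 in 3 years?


Formula: PV = FV / (1 + r)^n
Substituting: PV = $30,250.00 / (1 + 0.0593)^3
Discount factor: (1.0593)^3 = 1.188658
PV = $30,250.00 / 1.188658 = $25,448.87

$25,448.87


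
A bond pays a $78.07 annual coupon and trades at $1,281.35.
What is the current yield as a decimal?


Formula: Current yield = annual coupon / price
Substituting: CY = $78.07 / $1,281.35
CY = 0.060928

0.060928


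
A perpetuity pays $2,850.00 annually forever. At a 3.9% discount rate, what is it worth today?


Formula: PV = C / r
Substituting: PV = $2,850.00 / 0.039
PV = $73,076.92

$73,076.92


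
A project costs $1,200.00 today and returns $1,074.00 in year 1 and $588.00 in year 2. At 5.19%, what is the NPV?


Formula: NPV = C0 + C1/(1+r) + C2/(1+r)^2
Discount C1: $1,074.00 / (1 + 0.0519) = $1,021.01
Discount C2: $588.00 / (1 + 0.0519)^2 = $531.41
NPV = -$1,200.00 + $1,021.01 + $531.41 = $352.42

$352.42


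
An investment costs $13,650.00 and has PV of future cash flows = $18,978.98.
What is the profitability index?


Formula: PI = PV(cash flows) / initial investment
Substituting: PI = $18,978.98 / $13,650.00
PI = 1.3904

1.3904


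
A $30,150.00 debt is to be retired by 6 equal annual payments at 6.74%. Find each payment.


Formula: PMT = PV * r / (1 - (1+r)^(-n))
Denominator: 1 - (1 + 0.0674)^(-6) = 0.32386
Numerator: $30,150.00 * 0.0674 = 2032.11
PMT = 2032.11 / 0.32386 = $6,274.66

$6,274.66


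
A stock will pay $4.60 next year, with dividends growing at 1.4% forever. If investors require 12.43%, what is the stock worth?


Formula: P = D1 / (r - g)
Spread: r - g = 0.1243 - 0.014 = 0.1103
Substituting: P = $4.60 / 0.1103
P = $41.70

$41.70


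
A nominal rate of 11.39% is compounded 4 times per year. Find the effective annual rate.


Formula: EAR = (1 + r/m)^m - 1
Period rate: r/m = 0.1139 / 4 = 0.028475
Compounding: (1 + 0.028475)^4 = 1.118858
EAR = 1.118858 - 1 = 0.118858

0.118858


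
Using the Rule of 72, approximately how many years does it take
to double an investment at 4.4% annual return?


Formula: Years ≈ 72 / r
Substituting: Years ≈ 72 / 4.4
Years ≈ 16.4

16.4 years


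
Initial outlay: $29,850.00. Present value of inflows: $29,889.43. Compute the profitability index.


Formula: PI = PV(cash flows) / initial investment
Substituting: PI = $29,889.43 / $29,850.00
PI = 1.0013

1.0013


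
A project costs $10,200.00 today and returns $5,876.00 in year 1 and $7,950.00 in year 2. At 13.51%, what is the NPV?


Formula: NPV = C0 + C1/(1+r) + C2/(1+r)^2
Discount C1: $5,876.00 / (1 + 0.1351) = $5,176.64
Discount C2: $7,950.00 / (1 + 0.1351)^2 = $6,170.19
NPV = -$10,200.00 + $5,176.64 + $6,170.19 = $1,146.83

$1,146.83


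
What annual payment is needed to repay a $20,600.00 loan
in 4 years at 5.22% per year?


Formula: PMT = PV * r / (1 - (1+r)^(-n))
Denominator: 1 - (1 + 0.0522)^(-4) = 0.184157
Numerator: $20,600.00 * 0.0522 = 1075.32
PMT = 1075.32 / 0.184157 = $5,839.16

$5,839.16


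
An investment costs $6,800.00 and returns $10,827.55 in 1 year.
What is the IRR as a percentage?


Formula: IRR = C1/C0 - 1
Substituting: IRR = $10,827.55 / $6,800.00 - 1
Ratio: 1.592287 - 1 = 0.592287
IRR = 59.2287%

59.2287%


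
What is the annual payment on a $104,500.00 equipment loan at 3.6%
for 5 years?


Formula: PMT = PV * r / (1 - (1+r)^(-n))
Denominator: 1 - (1 + 0.036)^(-5) = 0.162083
Numerator: $104,500.00 * 0.036 = 3762.0
PMT = 3762.0 / 0.162083 = $23,210.39

$23,210.39


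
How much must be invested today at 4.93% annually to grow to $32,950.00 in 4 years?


Formula: PV = FV / (1 + r)^n
Substituting: PV = $32,950.00 / (1 + 0.0493)^4
Discount factor: (1.0493)^4 = 1.212268
PV = $32,950.00 / 1.212268 = $27,180.46

$27,180.46


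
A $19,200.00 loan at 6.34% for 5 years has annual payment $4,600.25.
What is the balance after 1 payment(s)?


Formula: Balance = PV*(1+r)^k - PMT*((1+r)^k - 1)/r
Growth: (1 + 0.0634)^1 = 1.0634
Accumulated factor: ((1+r)^k - 1)/r = 1.0
Balance = $19,200.00 * 1.0634 - $4,600.25 * 1.0
Balance = $15,817.03

$15,817.03


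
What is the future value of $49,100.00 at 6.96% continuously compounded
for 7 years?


Formula: FV = P * e^(r*t)
Exponent: r*t = 0.0696 * 7 = 0.4872
e^(0.4872) = 1.627752
FV = $49,100.00 * 1.627752 = $79,922.63

$79,922.63


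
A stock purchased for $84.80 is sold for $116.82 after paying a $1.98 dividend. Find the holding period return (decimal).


Formula: HPR = (P1 - P0 + D) / P0
Gain: $116.82 - $84.80 + $1.98 = $34.00
HPR = $34.00 / $84.80 = 0.4009

0.4009


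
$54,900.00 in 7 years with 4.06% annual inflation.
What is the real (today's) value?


Formula: Real value = nominal / (1 + inflation)^years
Price level: (1 + 0.0406)^7 = 1.321255
Real value = $54,900.00 / 1.321255 = $41,551.39

$41,551.39


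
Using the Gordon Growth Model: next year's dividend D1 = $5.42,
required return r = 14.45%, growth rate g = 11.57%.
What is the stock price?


Formula: P = D1 / (r - g)
Spread: r - g = 0.1445 - 0.1157 = 0.0288
Substituting: P = $5.42 / 0.0288
P = $188.19

$188.19


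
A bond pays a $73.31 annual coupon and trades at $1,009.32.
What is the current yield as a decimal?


Formula: Current yield = annual coupon / price
Substituting: CY = $73.31 / $1,009.32
CY = 0.072633

0.072633


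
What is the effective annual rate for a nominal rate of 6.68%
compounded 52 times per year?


Formula: EAR = (1 + r/m)^m - 1
Period rate: r/m = 0.0668 / 52 = 0.001285
Compounding: (1 + 0.001285)^52 = 1.069036
EAR = 1.069036 - 1 = 0.069036

0.069036


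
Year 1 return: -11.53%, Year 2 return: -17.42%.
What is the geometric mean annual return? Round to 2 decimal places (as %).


Formula: Geometric mean = ((1+r1)*(1+r2))^(1/2) - 1
Product: (1 + -0.1153) * (1 + -0.1742) = 0.8847 * 0.8258 = 0.730585
Square root: 0.730585^0.5 = 0.854743
Geometric mean = 0.854743 - 1 = -0.145257
As percentage: -14.53%

-14.53%


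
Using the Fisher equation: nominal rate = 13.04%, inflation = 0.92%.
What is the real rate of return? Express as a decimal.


Formula: (1 + r_real) = (1 + r_nom) / (1 + inflation)
Substituting: (1 + r_real) = 1.1304 / 1.0092
(1 + r_real) = 1.120095
r_real = 1.120095 - 1 = 0.120095

0.120095


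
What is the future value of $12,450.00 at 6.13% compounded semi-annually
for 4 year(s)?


Formula: FV = P * (1 + r/m)^(m*t)
Period rate: r/m = 0.0613 / 2 = 0.03065
Total periods: m*t = 2 * 4 = 8
Growth factor: (1 + 0.03065)^8 = 1.27318
FV = $12,450.00 * 1.27318 = $15,851.09

$15,851.09


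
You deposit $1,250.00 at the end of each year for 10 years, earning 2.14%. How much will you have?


Formula: FV = PMT * ((1+r)^n - 1) / r
Growth factor: (1 + 0.0214)^10 = 1.235829
Numerator: 1.235829 - 1 = 0.235829
FV = $1,250.00 * 0.235829 / 0.0214 = $13,775.08

$13,775.08


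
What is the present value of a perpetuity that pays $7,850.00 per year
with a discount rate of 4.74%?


Formula: PV = C / r
Substituting: PV = $7,850.00 / 0.0474
PV = $165,611.81

$165,611.81


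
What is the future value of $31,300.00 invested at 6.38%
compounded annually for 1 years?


Formula: FV = P * (1 + r)^n
Substituting: FV = $31,300.00 * (1 + 0.0638)^1
Growth factor: (1.0638)^1 = 1.0638
FV = $31,300.00 * 1.0638 = $33,296.94

$33,296.94


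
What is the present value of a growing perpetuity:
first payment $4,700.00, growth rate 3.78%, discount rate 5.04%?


Formula: PV = C / (r - g)
Spread: r - g = 0.0504 - 0.0378 = 0.0126
Substituting: PV = $4,700.00 / 0.0126
PV = $373,015.87

$373,015.87


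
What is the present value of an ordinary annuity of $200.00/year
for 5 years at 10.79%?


Formula: PV = PMT * (1 - (1+r)^(-n)) / r
Discount factor: (1 + 0.1079)^(-5) = 0.599097
Bracket: 1 - 0.599097 = 0.400903
PV = $200.00 * 0.400903 / 0.1079 = $743.10

$743.10


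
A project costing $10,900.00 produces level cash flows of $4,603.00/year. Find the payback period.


Formula: Payback = investment / annual cash flow
Substituting: Payback = $10,900.00 / $4,603.00
Payback = 2.368 years

2.368 years


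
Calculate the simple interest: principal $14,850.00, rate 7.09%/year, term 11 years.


Formula: I = P * r * t
Substituting: I = $14,850.00 * 0.0709 * 11
Step: I = $14,850.00 * 0.7799
I = $11,581.52

$11,581.52


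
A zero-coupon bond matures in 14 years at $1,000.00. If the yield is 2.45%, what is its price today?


Formula: Price = FV / (1 + r)^n
Substituting: Price = $1,000.00 / (1 + 0.0245)^14
Discount factor: (1.0245)^14 = 1.403355
Price = $1,000.00 / 1.403355 = $712.58

$712.58


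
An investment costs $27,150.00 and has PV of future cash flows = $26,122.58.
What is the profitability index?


Formula: PI = PV(cash flows) / initial investment
Substituting: PI = $26,122.58 / $27,150.00
PI = 0.9622

0.9622


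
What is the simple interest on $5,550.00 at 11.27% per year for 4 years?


Formula: I = P * r * t
Substituting: I = $5,550.00 * 0.1127 * 4
Step: I = $5,550.00 * 0.4508
I = $2,501.94

$2,501.94


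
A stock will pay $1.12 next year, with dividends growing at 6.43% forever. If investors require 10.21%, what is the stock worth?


Formula: P = D1 / (r - g)
Spread: r - g = 0.1021 - 0.0643 = 0.0378
Substituting: P = $1.12 / 0.0378
P = $29.63

$29.63


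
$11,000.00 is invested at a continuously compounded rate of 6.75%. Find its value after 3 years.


Formula: FV = P * e^(r*t)
Exponent: r*t = 0.0675 * 3 = 0.2025
e^(0.2025) = 1.22446
FV = $11,000.00 * 1.22446 = $13,469.06

$13,469.06


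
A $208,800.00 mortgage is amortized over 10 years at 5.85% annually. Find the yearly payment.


Formula: PMT = PV * r / (1 - (1+r)^(-n))
Denominator: 1 - (1 + 0.0585)^(-10) = 0.433642
Numerator: $208,800.00 * 0.0585 = 12214.8
PMT = 12214.8 / 0.433642 = $28,167.96

$28,167.96


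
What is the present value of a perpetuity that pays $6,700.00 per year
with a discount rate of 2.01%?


Formula: PV = C / r
Substituting: PV = $6,700.00 / 0.0201
PV = $333,333.33

$333,333.33


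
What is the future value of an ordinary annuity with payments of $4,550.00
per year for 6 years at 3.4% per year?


Formula: FV = PMT * ((1+r)^n - 1) / r
Growth factor: (1 + 0.034)^6 = 1.222146
Numerator: 1.222146 - 1 = 0.222146
FV = $4,550.00 * 0.222146 / 0.034 = $29,728.42

$29,728.42


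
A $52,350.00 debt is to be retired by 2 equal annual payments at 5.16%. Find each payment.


Formula: PMT = PV * r / (1 - (1+r)^(-n))
Denominator: 1 - (1 + 0.0516)^(-2) = 0.095728
Numerator: $52,350.00 * 0.0516 = 2701.26
PMT = 2701.26 / 0.095728 = $28,217.93

$28,217.93


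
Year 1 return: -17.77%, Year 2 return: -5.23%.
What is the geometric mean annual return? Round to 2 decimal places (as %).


Formula: Geometric mean = ((1+r1)*(1+r2))^(1/2) - 1
Product: (1 + -0.1777) * (1 + -0.0523) = 0.8223 * 0.9477 = 0.779294
Square root: 0.779294^0.5 = 0.882776
Geometric mean = 0.882776 - 1 = -0.117224
As percentage: -11.72%

-11.72%


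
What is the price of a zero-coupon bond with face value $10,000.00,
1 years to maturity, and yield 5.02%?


Formula: Price = FV / (1 + r)^n
Substituting: Price = $10,000.00 / (1 + 0.0502)^1
Discount factor: (1.0502)^1 = 1.0502
Price = $10,000.00 / 1.0502 = $9,522.00

$9,522.00


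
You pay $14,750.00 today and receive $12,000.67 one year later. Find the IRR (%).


Formula: IRR = C1/C0 - 1
Substituting: IRR = $12,000.67 / $14,750.00 - 1
Ratio: 0.813605 - 1 = -0.186395
IRR = -18.6395%

-18.6395%


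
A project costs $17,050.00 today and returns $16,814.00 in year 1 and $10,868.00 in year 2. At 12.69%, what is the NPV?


Formula: NPV = C0 + C1/(1+r) + C2/(1+r)^2
Discount C1: $16,814.00 / (1 + 0.1269) = $14,920.58
Discount C2: $10,868.00 / (1 + 0.1269)^2 = $8,558.13
NPV = -$17,050.00 + $14,920.58 + $8,558.13 = $6,428.71

$6,428.71


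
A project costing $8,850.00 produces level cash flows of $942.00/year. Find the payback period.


Formula: Payback = investment / annual cash flow
Substituting: Payback = $8,850.00 / $942.00
Payback = 9.3949 years

9.3949 years


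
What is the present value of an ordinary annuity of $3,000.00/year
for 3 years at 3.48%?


Formula: PV = PMT * (1 - (1+r)^(-n)) / r
Discount factor: (1 + 0.0348)^(-3) = 0.902466
Bracket: 1 - 0.902466 = 0.097534
PV = $3,000.00 * 0.097534 / 0.0348 = $8,408.12

$8,408.12


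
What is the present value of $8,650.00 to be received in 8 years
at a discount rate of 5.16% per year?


Formula: PV = FV / (1 + r)^n
Substituting: PV = $8,650.00 / (1 + 0.0516)^8
Discount factor: (1.0516)^8 = 1.495563
PV = $8,650.00 / 1.495563 = $5,783.78

$5,783.78


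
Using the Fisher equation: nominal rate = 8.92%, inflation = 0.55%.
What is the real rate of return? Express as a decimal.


Formula: (1 + r_real) = (1 + r_nom) / (1 + inflation)
Substituting: (1 + r_real) = 1.0892 / 1.0055
(1 + r_real) = 1.083242
r_real = 1.083242 - 1 = 0.083242

0.083242


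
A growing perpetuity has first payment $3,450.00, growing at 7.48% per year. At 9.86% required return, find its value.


Formula: PV = C / (r - g)
Spread: r - g = 0.0986 - 0.0748 = 0.0238
Substituting: PV = $3,450.00 / 0.0238
PV = $144,957.98

$144,957.98


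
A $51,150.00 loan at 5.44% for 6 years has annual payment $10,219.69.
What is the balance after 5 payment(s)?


Formula: Balance = PV*(1+r)^k - PMT*((1+r)^k - 1)/r
Growth: (1 + 0.0544)^5 = 1.303248
Accumulated factor: ((1+r)^k - 1)/r = 5.574407
Balance = $51,150.00 * 1.303248 - $10,219.69 * 5.574407
Balance = $9,692.41

$9,692.41


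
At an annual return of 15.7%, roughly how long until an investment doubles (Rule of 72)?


Formula: Years ≈ 72 / r
Substituting: Years ≈ 72 / 15.7
Years ≈ 4.6

4.6 years


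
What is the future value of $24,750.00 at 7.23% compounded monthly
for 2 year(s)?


Formula: FV = P * (1 + r/m)^(m*t)
Period rate: r/m = 0.0723 / 12 = 0.006025
Total periods: m*t = 12 * 2 = 24
Growth factor: (1 + 0.006025)^24 = 1.155076
FV = $24,750.00 * 1.155076 = $28,588.13

$28,588.13


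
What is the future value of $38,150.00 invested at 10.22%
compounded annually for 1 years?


Formula: FV = P * (1 + r)^n
Substituting: FV = $38,150.00 * (1 + 0.1022)^1
Growth factor: (1.1022)^1 = 1.1022
FV = $38,150.00 * 1.1022 = $42,048.93

$42,048.93


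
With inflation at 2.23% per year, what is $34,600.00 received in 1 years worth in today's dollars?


Formula: Real value = nominal / (1 + inflation)^years
Price level: (1 + 0.0223)^1 = 1.0223
Real value = $34,600.00 / 1.0223 = $33,845.25

$33,845.25


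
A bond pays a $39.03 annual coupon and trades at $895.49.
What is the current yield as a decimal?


Formula: Current yield = annual coupon / price
Substituting: CY = $39.03 / $895.49
CY = 0.043585

0.043585


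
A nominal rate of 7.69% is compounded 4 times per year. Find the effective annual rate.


Formula: EAR = (1 + r/m)^m - 1
Period rate: r/m = 0.0769 / 4 = 0.019225
Compounding: (1 + 0.019225)^4 = 1.079146
EAR = 1.079146 - 1 = 0.079146

0.079146


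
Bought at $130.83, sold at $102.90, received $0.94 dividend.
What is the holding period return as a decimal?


Formula: HPR = (P1 - P0 + D) / P0
Gain: $102.90 - $130.83 + $0.94 = -$26.99
HPR = -$26.99 / $130.83 = -0.2063

-0.2063


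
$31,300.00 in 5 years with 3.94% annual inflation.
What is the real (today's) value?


Formula: Real value = nominal / (1 + inflation)^years
Price level: (1 + 0.0394)^5 = 1.213147
Real value = $31,300.00 / 1.213147 = $25,800.66

$25,800.66


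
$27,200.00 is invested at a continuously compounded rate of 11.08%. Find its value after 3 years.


Formula: FV = P * e^(r*t)
Exponent: r*t = 0.1108 * 3 = 0.3324
e^(0.3324) = 1.39431
FV = $27,200.00 * 1.39431 = $37,925.24

$37,925.24


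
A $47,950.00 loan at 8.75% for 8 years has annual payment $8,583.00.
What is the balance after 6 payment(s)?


Formula: Balance = PV*(1+r)^k - PMT*((1+r)^k - 1)/r
Growth: (1 + 0.0875)^6 = 1.654153
Accumulated factor: ((1+r)^k - 1)/r = 7.476031
Balance = $47,950.00 * 1.654153 - $8,583.00 * 7.476031
Balance = $15,149.85

$15,149.85


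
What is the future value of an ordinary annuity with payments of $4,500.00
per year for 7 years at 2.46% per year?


Formula: FV = PMT * ((1+r)^n - 1) / r
Growth factor: (1 + 0.0246)^7 = 1.185442
Numerator: 1.185442 - 1 = 0.185442
FV = $4,500.00 * 0.185442 / 0.0246 = $33,922.39

$33,922.39


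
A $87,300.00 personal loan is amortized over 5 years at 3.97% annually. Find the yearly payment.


Formula: PMT = PV * r / (1 - (1+r)^(-n))
Denominator: 1 - (1 + 0.0397)^(-5) = 0.176886
Numerator: $87,300.00 * 0.0397 = 3465.81
PMT = 3465.81 / 0.176886 = $19,593.42

$19,593.42


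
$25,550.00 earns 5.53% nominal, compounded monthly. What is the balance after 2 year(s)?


Formula: FV = P * (1 + r/m)^(m*t)
Period rate: r/m = 0.0553 / 12 = 0.004608
Total periods: m*t = 12 * 2 = 24
Growth factor: (1 + 0.004608)^24 = 1.116664
FV = $25,550.00 * 1.116664 = $28,530.77

$28,530.77


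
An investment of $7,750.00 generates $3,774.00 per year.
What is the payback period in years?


Formula: Payback = investment / annual cash flow
Substituting: Payback = $7,750.00 / $3,774.00
Payback = 2.0535 years

2.0535 years


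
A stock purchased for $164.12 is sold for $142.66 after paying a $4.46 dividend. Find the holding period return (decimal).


Formula: HPR = (P1 - P0 + D) / P0
Gain: $142.66 - $164.12 + $4.46 = -$17.00
HPR = -$17.00 / $164.12 = -0.1036

-0.1036


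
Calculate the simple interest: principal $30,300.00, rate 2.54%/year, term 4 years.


Formula: I = P * r * t
Substituting: I = $30,300.00 * 0.0254 * 4
Step: I = $30,300.00 * 0.1016
I = $3,078.48

$3,078.48


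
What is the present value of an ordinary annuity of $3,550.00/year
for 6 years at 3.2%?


Formula: PV = PMT * (1 - (1+r)^(-n)) / r
Discount factor: (1 + 0.032)^(-6) = 0.827793
Bracket: 1 - 0.827793 = 0.172207
PV = $3,550.00 * 0.172207 / 0.032 = $19,104.20

$19,104.20


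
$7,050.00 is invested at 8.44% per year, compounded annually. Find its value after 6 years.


Formula: FV = P * (1 + r)^n
Substituting: FV = $7,050.00 * (1 + 0.0844)^6
Growth factor: (1.0844)^6 = 1.626062
FV = $7,050.00 * 1.626062 = $11,463.74

$11,463.74


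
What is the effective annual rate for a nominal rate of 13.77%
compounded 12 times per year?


Formula: EAR = (1 + r/m)^m - 1
Period rate: r/m = 0.1377 / 12 = 0.011475
Compounding: (1 + 0.011475)^12 = 1.146732
EAR = 1.146732 - 1 = 0.146732

0.146732


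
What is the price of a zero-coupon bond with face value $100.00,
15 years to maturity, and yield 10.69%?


Formula: Price = FV / (1 + r)^n
Substituting: Price = $100.00 / (1 + 0.1069)^15
Discount factor: (1.1069)^15 = 4.588025
Price = $100.00 / 4.588025 = $21.80

$21.80


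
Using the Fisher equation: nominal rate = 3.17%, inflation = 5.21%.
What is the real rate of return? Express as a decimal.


Formula: (1 + r_real) = (1 + r_nom) / (1 + inflation)
Substituting: (1 + r_real) = 1.0317 / 1.0521
(1 + r_real) = 0.98061
r_real = 0.98061 - 1 = -0.01939

-0.01939


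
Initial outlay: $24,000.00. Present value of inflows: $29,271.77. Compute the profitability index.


Formula: PI = PV(cash flows) / initial investment
Substituting: PI = $29,271.77 / $24,000.00
PI = 1.2197

1.2197


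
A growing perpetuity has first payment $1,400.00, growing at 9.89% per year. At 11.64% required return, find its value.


Formula: PV = C / (r - g)
Spread: r - g = 0.1164 - 0.0989 = 0.0175
Substituting: PV = $1,400.00 / 0.0175
PV = $80,000.00

$80,000.00


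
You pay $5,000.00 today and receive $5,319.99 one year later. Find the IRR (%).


Formula: IRR = C1/C0 - 1
Substituting: IRR = $5,319.99 / $5,000.00 - 1
Ratio: 1.063998 - 1 = 0.063998
IRR = 6.3998%

6.3998%


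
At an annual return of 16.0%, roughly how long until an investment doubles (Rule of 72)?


Formula: Years ≈ 72 / r
Substituting: Years ≈ 72 / 16.0
Years ≈ 4.5

4.5 years


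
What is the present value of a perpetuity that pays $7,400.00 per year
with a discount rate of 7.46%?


Formula: PV = C / r
Substituting: PV = $7,400.00 / 0.0746
PV = $99,195.71

$99,195.71


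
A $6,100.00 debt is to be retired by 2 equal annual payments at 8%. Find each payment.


Formula: PMT = PV * r / (1 - (1+r)^(-n))
Denominator: 1 - (1 + 0.08)^(-2) = 0.142661
Numerator: $6,100.00 * 0.08 = 488.0
PMT = 488.0 / 0.142661 = $3,420.69

$3,420.69


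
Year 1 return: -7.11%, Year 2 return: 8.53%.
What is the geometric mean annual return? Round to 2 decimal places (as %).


Formula: Geometric mean = ((1+r1)*(1+r2))^(1/2) - 1
Product: (1 + -0.0711) * (1 + 0.0853) = 0.9289 * 1.0853 = 1.008135
Square root: 1.008135^0.5 = 1.004059
Geometric mean = 1.004059 - 1 = 0.004059
As percentage: 0.41%

0.41%


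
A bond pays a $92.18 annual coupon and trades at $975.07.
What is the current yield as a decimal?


Formula: Current yield = annual coupon / price
Substituting: CY = $92.18 / $975.07
CY = 0.094537

0.094537


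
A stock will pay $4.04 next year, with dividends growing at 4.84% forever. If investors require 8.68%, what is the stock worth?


Formula: P = D1 / (r - g)
Spread: r - g = 0.0868 - 0.0484 = 0.0384
Substituting: P = $4.04 / 0.0384
P = $105.21

$105.21


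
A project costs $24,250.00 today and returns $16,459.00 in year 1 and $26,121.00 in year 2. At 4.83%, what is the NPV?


Formula: NPV = C0 + C1/(1+r) + C2/(1+r)^2
Discount C1: $16,459.00 / (1 + 0.0483) = $15,700.66
Discount C2: $26,121.00 / (1 + 0.0483)^2 = $23,769.42
NPV = -$24,250.00 + $15,700.66 + $23,769.42 = $15,220.08

$15,220.08


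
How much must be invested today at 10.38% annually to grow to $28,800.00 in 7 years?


Formula: PV = FV / (1 + r)^n
Substituting: PV = $28,800.00 / (1 + 0.1038)^7
Discount factor: (1.1038)^7 = 1.996332
PV = $28,800.00 / 1.996332 = $14,426.46

$14,426.46


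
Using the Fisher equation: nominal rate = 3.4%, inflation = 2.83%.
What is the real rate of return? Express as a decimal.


Formula: (1 + r_real) = (1 + r_nom) / (1 + inflation)
Substituting: (1 + r_real) = 1.034 / 1.0283
(1 + r_real) = 1.005543
r_real = 1.005543 - 1 = 0.005543

0.005543


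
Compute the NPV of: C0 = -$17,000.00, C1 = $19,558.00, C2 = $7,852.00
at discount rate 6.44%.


Formula: NPV = C0 + C1/(1+r) + C2/(1+r)^2
Discount C1: $19,558.00 / (1 + 0.0644) = $18,374.67
Discount C2: $7,852.00 / (1 + 0.0644)^2 = $6,930.60
NPV = -$17,000.00 + $18,374.67 + $6,930.60 = $8,305.27

$8,305.27


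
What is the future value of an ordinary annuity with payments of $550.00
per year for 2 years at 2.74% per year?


Formula: FV = PMT * ((1+r)^n - 1) / r
Growth factor: (1 + 0.0274)^2 = 1.055551
Numerator: 1.055551 - 1 = 0.055551
FV = $550.00 * 0.055551 / 0.0274 = $1,115.07

$1,115.07


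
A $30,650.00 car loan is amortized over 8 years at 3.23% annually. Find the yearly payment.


Formula: PMT = PV * r / (1 - (1+r)^(-n))
Denominator: 1 - (1 + 0.0323)^(-8) = 0.224552
Numerator: $30,650.00 * 0.0323 = 989.995
PMT = 989.995 / 0.224552 = $4,408.75

$4,408.75


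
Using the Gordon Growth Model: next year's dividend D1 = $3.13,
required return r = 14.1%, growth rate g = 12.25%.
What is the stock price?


Formula: P = D1 / (r - g)
Spread: r - g = 0.141 - 0.1225 = 0.0185
Substituting: P = $3.13 / 0.0185
P = $169.19

$169.19


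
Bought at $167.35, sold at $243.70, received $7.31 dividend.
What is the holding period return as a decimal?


Formula: HPR = (P1 - P0 + D) / P0
Gain: $243.70 - $167.35 + $7.31 = $83.66
HPR = $83.66 / $167.35 = 0.4999

0.4999


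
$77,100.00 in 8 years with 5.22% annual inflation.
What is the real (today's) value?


Formula: Real value = nominal / (1 + inflation)^years
Price level: (1 + 0.0522)^8 = 1.502403
Real value = $77,100.00 / 1.502403 = $51,317.80

$51,317.80


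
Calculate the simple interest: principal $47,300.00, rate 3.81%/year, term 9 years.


Formula: I = P * r * t
Substituting: I = $47,300.00 * 0.0381 * 9
Step: I = $47,300.00 * 0.3429
I = $16,219.17

$16,219.17


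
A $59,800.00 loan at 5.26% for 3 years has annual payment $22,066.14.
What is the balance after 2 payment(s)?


Formula: Balance = PV*(1+r)^k - PMT*((1+r)^k - 1)/r
Growth: (1 + 0.0526)^2 = 1.107967
Accumulated factor: ((1+r)^k - 1)/r = 2.0526
Balance = $59,800.00 * 1.107967 - $22,066.14 * 2.0526
Balance = $20,963.45

$20,963.45


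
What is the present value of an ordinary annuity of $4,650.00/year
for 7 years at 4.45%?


Formula: PV = PMT * (1 - (1+r)^(-n)) / r
Discount factor: (1 + 0.0445)^(-7) = 0.737294
Bracket: 1 - 0.737294 = 0.262706
PV = $4,650.00 * 0.262706 / 0.0445 = $27,451.27

$27,451.27


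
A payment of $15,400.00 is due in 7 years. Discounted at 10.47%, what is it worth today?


Formula: PV = FV / (1 + r)^n
Substituting: PV = $15,400.00 / (1 + 0.1047)^7
Discount factor: (1.1047)^7 = 2.007754
PV = $15,400.00 / 2.007754 = $7,670.26

$7,670.26


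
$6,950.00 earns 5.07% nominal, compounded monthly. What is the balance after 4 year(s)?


Formula: FV = P * (1 + r/m)^(m*t)
Period rate: r/m = 0.0507 / 12 = 0.004225
Total periods: m*t = 12 * 4 = 48
Growth factor: (1 + 0.004225)^48 = 1.224304
FV = $6,950.00 * 1.224304 = $8,508.92

$8,508.92


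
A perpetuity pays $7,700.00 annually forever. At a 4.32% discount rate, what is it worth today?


Formula: PV = C / r
Substituting: PV = $7,700.00 / 0.0432
PV = $178,240.74

$178,240.74


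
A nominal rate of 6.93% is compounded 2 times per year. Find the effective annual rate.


Formula: EAR = (1 + r/m)^m - 1
Period rate: r/m = 0.0693 / 2 = 0.03465
Compounding: (1 + 0.03465)^2 = 1.070501
EAR = 1.070501 - 1 = 0.070501

0.070501


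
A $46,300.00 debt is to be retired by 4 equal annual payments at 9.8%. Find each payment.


Formula: PMT = PV * r / (1 - (1+r)^(-n))
Denominator: 1 - (1 + 0.098)^(-4) = 0.311997
Numerator: $46,300.00 * 0.098 = 4537.4
PMT = 4537.4 / 0.311997 = $14,543.11

$14,543.11


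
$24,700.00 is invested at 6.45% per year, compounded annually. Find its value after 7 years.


Formula: FV = P * (1 + r)^n
Substituting: FV = $24,700.00 * (1 + 0.0645)^7
Growth factor: (1.0645)^7 = 1.548887
FV = $24,700.00 * 1.548887 = $38,257.50

$38,257.50


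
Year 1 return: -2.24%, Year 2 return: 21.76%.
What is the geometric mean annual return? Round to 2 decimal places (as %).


Formula: Geometric mean = ((1+r1)*(1+r2))^(1/2) - 1
Product: (1 + -0.0224) * (1 + 0.2176) = 0.9776 * 1.2176 = 1.190326
Square root: 1.190326^0.5 = 1.091021
Geometric mean = 1.091021 - 1 = 0.091021
As percentage: 9.10%

9.10%


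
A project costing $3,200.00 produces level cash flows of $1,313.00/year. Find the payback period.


Formula: Payback = investment / annual cash flow
Substituting: Payback = $3,200.00 / $1,313.00
Payback = 2.4372 years

2.4372 years


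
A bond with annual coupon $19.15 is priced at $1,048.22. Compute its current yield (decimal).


Formula: Current yield = annual coupon / price
Substituting: CY = $19.15 / $1,048.22
CY = 0.018269

0.018269


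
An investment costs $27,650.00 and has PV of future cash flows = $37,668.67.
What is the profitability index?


Formula: PI = PV(cash flows) / initial investment
Substituting: PI = $37,668.67 / $27,650.00
PI = 1.3623

1.3623


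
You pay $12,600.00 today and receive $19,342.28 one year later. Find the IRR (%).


Formula: IRR = C1/C0 - 1
Substituting: IRR = $19,342.28 / $12,600.00 - 1
Ratio: 1.535102 - 1 = 0.535102
IRR = 53.5102%

53.5102%


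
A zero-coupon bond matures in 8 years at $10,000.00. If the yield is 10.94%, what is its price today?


Formula: Price = FV / (1 + r)^n
Substituting: Price = $10,000.00 / (1 + 0.1094)^8
Discount factor: (1.1094)^8 = 2.294591
Price = $10,000.00 / 2.294591 = $4,358.08

$4,358.08


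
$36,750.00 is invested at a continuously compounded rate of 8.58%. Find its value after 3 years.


Formula: FV = P * e^(r*t)
Exponent: r*t = 0.0858 * 3 = 0.2574
e^(0.2574) = 1.293562
FV = $36,750.00 * 1.293562 = $47,538.42

$47,538.42


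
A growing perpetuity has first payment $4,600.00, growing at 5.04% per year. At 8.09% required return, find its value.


Formula: PV = C / (r - g)
Spread: r - g = 0.0809 - 0.0504 = 0.0305
Substituting: PV = $4,600.00 / 0.0305
PV = $150,819.67

$150,819.67


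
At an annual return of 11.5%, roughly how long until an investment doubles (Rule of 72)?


Formula: Years ≈ 72 / r
Substituting: Years ≈ 72 / 11.5
Years ≈ 6.3

6.3 years


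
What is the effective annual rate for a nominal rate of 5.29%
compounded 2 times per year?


Formula: EAR = (1 + r/m)^m - 1
Period rate: r/m = 0.0529 / 2 = 0.02645
Compounding: (1 + 0.02645)^2 = 1.0536
EAR = 1.0536 - 1 = 0.0536

0.0536


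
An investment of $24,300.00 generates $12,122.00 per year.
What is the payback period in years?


Formula: Payback = investment / annual cash flow
Substituting: Payback = $24,300.00 / $12,122.00
Payback = 2.0046 years

2.0046 years


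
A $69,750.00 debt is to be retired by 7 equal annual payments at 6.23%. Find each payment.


Formula: PMT = PV * r / (1 - (1+r)^(-n))
Denominator: 1 - (1 + 0.0623)^(-7) = 0.344957
Numerator: $69,750.00 * 0.0623 = 4345.425
PMT = 4345.425 / 0.344957 = $12,597.00

$12,597.00


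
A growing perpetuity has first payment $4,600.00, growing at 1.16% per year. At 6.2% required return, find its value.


Formula: PV = C / (r - g)
Spread: r - g = 0.062 - 0.0116 = 0.0504
Substituting: PV = $4,600.00 / 0.0504
PV = $91,269.84

$91,269.84


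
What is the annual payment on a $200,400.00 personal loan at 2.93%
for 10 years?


Formula: PMT = PV * r / (1 - (1+r)^(-n))
Denominator: 1 - (1 + 0.0293)^(-10) = 0.25083
Numerator: $200,400.00 * 0.0293 = 5871.72
PMT = 5871.72 / 0.25083 = $23,409.14

$23,409.14
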